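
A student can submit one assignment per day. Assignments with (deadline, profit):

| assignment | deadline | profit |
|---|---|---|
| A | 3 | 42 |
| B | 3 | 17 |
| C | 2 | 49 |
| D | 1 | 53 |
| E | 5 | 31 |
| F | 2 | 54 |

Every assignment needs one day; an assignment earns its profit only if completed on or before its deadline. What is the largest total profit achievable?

180

Profit order: F=54 D=53 C=49 A=42 E=31 B=17
Assign: F→slot 2, D→slot 1, C skipped, A→slot 3, E→slot 5, B skipped.
Slots: [1:D] [2:F] [3:A] [5:E]
Profit = 53 + 54 + 42 + 31 = 180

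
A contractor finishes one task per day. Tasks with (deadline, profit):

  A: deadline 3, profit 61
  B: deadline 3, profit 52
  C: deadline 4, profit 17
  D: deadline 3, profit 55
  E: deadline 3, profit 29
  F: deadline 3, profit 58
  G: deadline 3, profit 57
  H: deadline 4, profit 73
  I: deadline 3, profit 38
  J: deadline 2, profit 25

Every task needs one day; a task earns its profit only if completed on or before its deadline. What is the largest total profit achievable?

Take jobs in profit order; each goes to the latest open slot no later than its deadline.
Profit order: H=73 A=61 F=58 G=57 D=55 B=52 I=38 E=29 J=25 C=17
Assign: H→slot 4, A→slot 3, F→slot 2, G→slot 1, D skipped, B skipped, I skipped, E skipped, J skipped, C skipped.
Slots: [1:G] [2:F] [3:A] [4:H]
Profit = 57 + 58 + 61 + 73 = 249

249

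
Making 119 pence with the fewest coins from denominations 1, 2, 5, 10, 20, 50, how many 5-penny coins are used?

Greedy: take as many of the largest coin as possible, then repeat with the remainder.
119 − 2×50→19 − 1×10→9 − 1×5→4 − 2×2→0
Count of 5: 1

1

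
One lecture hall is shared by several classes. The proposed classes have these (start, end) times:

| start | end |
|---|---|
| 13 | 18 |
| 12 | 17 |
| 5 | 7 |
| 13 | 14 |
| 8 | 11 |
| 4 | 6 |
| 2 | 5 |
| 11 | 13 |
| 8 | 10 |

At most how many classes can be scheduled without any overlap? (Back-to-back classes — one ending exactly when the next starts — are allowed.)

5

By end time: (2,5), (4,6), (5,7), (8,10), (8,11), (11,13), (13,14), (12,17), (13,18).
Pick (2,5); next start ≥ 5 → (5,7); next start ≥ 7 → (8,10); next start ≥ 10 → (11,13); next start ≥ 13 → (13,14).
Selected 5 classes.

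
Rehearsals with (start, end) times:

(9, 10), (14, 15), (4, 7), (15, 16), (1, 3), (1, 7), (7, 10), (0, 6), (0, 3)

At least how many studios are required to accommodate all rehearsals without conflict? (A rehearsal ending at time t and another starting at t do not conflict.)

Events (time:±→running): 0:+→1 0:+→2 1:+→3 1:+→4 … peak 4.

4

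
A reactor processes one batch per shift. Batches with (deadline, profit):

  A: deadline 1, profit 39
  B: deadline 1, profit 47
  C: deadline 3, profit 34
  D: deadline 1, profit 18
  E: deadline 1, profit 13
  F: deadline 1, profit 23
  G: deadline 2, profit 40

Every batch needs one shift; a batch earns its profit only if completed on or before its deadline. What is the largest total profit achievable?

121

Sort by profit descending; place each in the latest free slot ≤ its deadline.
Profit order: B=47 G=40 A=39 C=34 F=23 D=18 E=13
Assign: B→slot 1, G→slot 2, A skipped, C→slot 3, F skipped, D skipped, E skipped.
Slots: [1:B] [2:G] [3:C]
Profit = 47 + 40 + 34 = 121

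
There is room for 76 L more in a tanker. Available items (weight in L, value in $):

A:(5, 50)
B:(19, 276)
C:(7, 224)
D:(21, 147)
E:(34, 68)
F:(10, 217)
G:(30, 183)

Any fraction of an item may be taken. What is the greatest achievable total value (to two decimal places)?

999.40

Sort by value per unit weight and fill in that order.
Ratios (sorted): C 32.00, F 21.70, B 14.53, A 10.00, D 7.00, G 6.10, E 2.00
take C (7 @ 224); take F (10 @ 217); take B (19 @ 276); take A (5 @ 50); take D (21 @ 147); take 14/30 of G → 85.40. Capacity used 76/76.
Total value = 999.40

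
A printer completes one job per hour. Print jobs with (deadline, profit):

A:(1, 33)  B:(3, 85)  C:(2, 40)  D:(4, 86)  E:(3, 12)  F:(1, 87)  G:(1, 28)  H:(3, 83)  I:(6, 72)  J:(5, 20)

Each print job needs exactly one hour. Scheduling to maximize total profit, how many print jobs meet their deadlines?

Profit order: F=87 D=86 B=85 H=83 I=72 C=40 A=33 G=28 J=20 E=12
Assign: F→slot 1, D→slot 4, B→slot 3, H→slot 2, I→slot 6, C skipped, A skipped, G skipped, J→slot 5, E skipped.
Slots: [1:F] [2:H] [3:B] [4:D] [5:J] [6:I]
6 of 10 scheduled.

6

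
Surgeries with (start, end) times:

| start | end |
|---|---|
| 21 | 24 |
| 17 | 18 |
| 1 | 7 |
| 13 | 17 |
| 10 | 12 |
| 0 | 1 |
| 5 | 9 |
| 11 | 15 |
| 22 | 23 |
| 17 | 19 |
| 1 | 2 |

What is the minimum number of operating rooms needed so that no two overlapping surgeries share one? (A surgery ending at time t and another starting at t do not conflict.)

2

Count concurrent intervals with a sweep; the peak is the room count.
starts: [0, 1, 1, 5, 10, 11, 13, 17, 17, 21, 22]
ends:   [1, 2, 7, 9, 12, 15, 17, 18, 19, 23, 24]
s0→1 e1→0 s1→1 s1→2  — peak 2.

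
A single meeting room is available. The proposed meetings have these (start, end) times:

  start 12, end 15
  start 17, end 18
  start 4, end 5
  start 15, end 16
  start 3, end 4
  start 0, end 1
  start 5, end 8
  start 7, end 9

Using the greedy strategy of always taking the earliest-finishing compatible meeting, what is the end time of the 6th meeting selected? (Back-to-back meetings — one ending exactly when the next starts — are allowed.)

16

Sort by end time and greedily take each interval whose start is ≥ the last chosen end.
By end time: (0,1), (3,4), (4,5), (5,8), (7,9), (12,15), (15,16), (17,18).
Pick (0,1); next start ≥ 1 → (3,4); next start ≥ 4 → (4,5); next start ≥ 5 → (5,8); next start ≥ 8 → (12,15); next start ≥ 15 → (15,16); next start ≥ 16 → (17,18).
Selected: (0,1) (3,4) (4,5) (5,8) (12,15) (15,16) (17,18)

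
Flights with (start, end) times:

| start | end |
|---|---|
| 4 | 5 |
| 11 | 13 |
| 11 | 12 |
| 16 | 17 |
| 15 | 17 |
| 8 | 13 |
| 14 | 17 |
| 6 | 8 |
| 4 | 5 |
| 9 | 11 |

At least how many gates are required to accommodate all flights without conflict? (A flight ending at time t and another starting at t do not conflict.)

Events (time:±→running): 4:+→1 4:+→2 5:-→1 5:-→0 6:+→1 8:-→0 8:+→1 9:+→2 11:-→1 11:+→2 11:+→3 … peak 3.

3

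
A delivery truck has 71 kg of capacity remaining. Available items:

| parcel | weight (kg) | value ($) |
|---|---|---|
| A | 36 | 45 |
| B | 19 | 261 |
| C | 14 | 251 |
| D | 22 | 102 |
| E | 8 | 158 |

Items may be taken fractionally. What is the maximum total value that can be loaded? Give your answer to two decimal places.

Sort by value per unit weight and fill in that order.
Order: E (158/8=19.75) > C (251/14=17.93) > B (261/19=13.74) > D (102/22=4.64) > A (45/36=1.25)
Fill: take E (8 @ 158) → take C (14 @ 251) → take B (19 @ 261) → take D (22 @ 102) → take 8/36 of A → 10.00; 71/71 used.
Total value = 782.00

782.00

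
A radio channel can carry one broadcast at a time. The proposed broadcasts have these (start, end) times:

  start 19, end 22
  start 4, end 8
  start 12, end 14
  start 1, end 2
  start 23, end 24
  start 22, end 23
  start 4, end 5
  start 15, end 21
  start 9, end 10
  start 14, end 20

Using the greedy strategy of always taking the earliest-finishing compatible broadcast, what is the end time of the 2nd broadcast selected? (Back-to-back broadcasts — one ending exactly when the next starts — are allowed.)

5

Sort by end time and greedily take each interval whose start is ≥ the last chosen end.
By end time: (1,2), (4,5), (4,8), (9,10), (12,14), (14,20), (15,21), (19,22), (22,23), (23,24).
Pick (1,2); next start ≥ 2 → (4,5); next start ≥ 5 → (9,10); next start ≥ 10 → (12,14); next start ≥ 14 → (14,20); next start ≥ 20 → (22,23); next start ≥ 23 → (23,24).
Selected: (1,2) (4,5) (9,10) (12,14) (14,20) (22,23) (23,24)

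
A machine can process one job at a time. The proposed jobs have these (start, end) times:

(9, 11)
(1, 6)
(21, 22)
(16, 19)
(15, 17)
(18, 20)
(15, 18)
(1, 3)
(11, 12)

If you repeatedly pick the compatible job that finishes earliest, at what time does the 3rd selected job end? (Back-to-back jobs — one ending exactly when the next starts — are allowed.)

Greedy by earliest finish: after sorting by end time, pick each interval compatible with the last pick.
By end time: (1,3), (1,6), (9,11), (11,12), (15,17), (15,18), (16,19), (18,20), (21,22).
Pick (1,3); next start ≥ 3 → (9,11); next start ≥ 11 → (11,12); next start ≥ 12 → (15,17); next start ≥ 17 → (18,20); next start ≥ 20 → (21,22).
Selected: (1,3) (9,11) (11,12) (15,17) (18,20) (21,22)

12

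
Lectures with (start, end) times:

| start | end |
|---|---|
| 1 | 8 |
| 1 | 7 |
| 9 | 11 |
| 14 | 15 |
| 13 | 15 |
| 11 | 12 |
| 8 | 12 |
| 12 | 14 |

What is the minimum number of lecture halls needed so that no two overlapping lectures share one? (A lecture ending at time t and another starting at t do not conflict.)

2

starts: [1, 1, 8, 9, 11, 12, 13, 14]
ends:   [7, 8, 11, 12, 12, 14, 15, 15]
s1→1 s1→2  — peak 2.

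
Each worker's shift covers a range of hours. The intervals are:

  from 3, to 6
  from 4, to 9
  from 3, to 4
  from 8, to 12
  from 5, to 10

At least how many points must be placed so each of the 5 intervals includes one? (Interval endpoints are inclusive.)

2

Process intervals by earliest right end; each time one isn't hit yet, stab at its right endpoint.
By right end: [3,4]  [3,6]  [4,9]  [5,10]  [8,12]
[3,4] uncovered → point at 4; [5,10] uncovered → point at 10.
Points: 4, 10 (2 total).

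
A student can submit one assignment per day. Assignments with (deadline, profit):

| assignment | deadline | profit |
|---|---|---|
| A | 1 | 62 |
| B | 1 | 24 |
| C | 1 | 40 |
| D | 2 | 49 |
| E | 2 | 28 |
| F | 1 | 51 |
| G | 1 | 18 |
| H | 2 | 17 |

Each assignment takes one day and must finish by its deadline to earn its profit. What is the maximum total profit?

By profit: A(d1,62), F(d1,51), D(d2,49), C(d1,40), E(d2,28), B(d1,24), G(d1,18), H(d2,17)
A→slot 1; F skipped; D→slot 2; C skipped; E skipped; B skipped; G skipped; H skipped.
Profit = 62 + 49 = 111

111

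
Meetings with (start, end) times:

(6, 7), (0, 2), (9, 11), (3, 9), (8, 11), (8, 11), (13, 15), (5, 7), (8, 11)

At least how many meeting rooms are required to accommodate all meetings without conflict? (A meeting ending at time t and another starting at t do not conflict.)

4

The answer is the maximum number of intervals overlapping at any instant.
starts: [0, 3, 5, 6, 8, 8, 8, 9, 13]
ends:   [2, 7, 7, 9, 11, 11, 11, 11, 15]
s0→1 e2→0 s3→1 s5→2 s6→3 e7→2 e7→1 s8→2 s8→3 s8→4  — peak 4.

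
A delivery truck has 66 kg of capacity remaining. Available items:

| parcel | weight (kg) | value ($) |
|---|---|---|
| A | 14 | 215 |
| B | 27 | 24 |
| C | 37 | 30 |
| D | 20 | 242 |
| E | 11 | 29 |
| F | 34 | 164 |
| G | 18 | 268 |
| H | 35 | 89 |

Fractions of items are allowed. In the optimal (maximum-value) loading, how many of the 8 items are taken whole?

Order: A (215/14=15.36) > G (268/18=14.89) > D (242/20=12.10) > F (164/34=4.82) > E (29/11=2.64) > H (89/35=2.54) > B (24/27=0.89) > C (30/37=0.81)
Fill: take A (14 @ 215) → take G (18 @ 268) → take D (20 @ 242) → take 14/34 of F → 67.53; 66/66 used.
3 item(s) taken whole; one partial (take 14/34 of F).

3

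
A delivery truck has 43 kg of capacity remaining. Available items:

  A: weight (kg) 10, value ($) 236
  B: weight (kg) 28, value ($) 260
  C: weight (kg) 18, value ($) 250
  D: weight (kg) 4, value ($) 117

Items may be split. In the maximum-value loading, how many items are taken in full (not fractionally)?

Ratios (sorted): D 29.25, A 23.60, C 13.89, B 9.29
take D (4 @ 117); take A (10 @ 236); take C (18 @ 250); take 11/28 of B → 102.14. Capacity used 43/43.
3 item(s) taken whole; one partial (take 11/28 of B).

3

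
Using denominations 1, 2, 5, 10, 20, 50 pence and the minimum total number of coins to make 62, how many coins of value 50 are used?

1

Greedy: take as many of the largest coin as possible, then repeat with the remainder.
62 = 1×50 + 1×10 + 1×2
Count of 50: 1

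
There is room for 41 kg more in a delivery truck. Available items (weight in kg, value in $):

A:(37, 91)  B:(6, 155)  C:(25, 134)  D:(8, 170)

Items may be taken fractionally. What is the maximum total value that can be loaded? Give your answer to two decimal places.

Greedy by value/weight ratio, highest first.
Ratios (sorted): B 25.83, D 21.25, C 5.36, A 2.46
take B (6 @ 155); take D (8 @ 170); take C (25 @ 134); take 2/37 of A → 4.92. Capacity used 41/41.
Total value = 463.92

463.92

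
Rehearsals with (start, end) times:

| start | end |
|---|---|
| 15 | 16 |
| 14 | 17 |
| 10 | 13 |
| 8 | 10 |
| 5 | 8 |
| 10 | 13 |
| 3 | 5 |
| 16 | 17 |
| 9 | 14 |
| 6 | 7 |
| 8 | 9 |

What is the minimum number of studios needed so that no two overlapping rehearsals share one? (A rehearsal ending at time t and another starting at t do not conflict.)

Events (time:±→running): 3:+→1 5:-→0 5:+→1 6:+→2 7:-→1 8:-→0 8:+→1 8:+→2 9:-→1 9:+→2 10:-→1 10:+→2 10:+→3 … peak 3.

3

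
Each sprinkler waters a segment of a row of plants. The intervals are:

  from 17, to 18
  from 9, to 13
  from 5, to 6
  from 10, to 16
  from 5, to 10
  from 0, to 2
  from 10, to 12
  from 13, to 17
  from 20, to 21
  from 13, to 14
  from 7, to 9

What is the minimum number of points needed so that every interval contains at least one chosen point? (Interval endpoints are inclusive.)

Sort by right endpoint; whenever an interval is uncovered, place a point at its right end.
Sorted: [0,2] [5,6] [7,9] [5,10] [10,12] [9,13] [13,14] [10,16] [13,17] [17,18] [20,21]
{[0,2]} hit by 2; {[5,6]} hit by 6; {[7,9],[5,10]} hit by 9; {[10,12],[9,13]} hit by 12; {[13,14],[10,16],[13,17]} hit by 14; {[17,18]} hit by 18; {[20,21]} hit by 21.
Points: 2, 6, 9, 12, 14, 18, 21 (7 total).

7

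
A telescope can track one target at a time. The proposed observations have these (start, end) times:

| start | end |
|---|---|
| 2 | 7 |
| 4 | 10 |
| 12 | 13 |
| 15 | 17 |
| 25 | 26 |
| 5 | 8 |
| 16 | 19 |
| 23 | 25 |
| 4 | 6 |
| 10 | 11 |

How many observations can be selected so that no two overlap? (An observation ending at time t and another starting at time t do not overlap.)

6

Sort by end time and greedily take each interval whose start is ≥ the last chosen end.
By end time: (4,6), (2,7), (5,8), (4,10), (10,11), (12,13), (15,17), (16,19), (23,25), (25,26).
Pick (4,6); next start ≥ 6 → (10,11); next start ≥ 11 → (12,13); next start ≥ 13 → (15,17); next start ≥ 17 → (23,25); next start ≥ 25 → (25,26).
Selected 6 observations.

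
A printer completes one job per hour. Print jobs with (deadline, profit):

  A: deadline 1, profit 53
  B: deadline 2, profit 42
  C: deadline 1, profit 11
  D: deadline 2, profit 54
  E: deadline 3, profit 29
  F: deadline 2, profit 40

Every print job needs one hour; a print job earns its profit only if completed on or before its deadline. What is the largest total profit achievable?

By profit: D(d2,54), A(d1,53), B(d2,42), F(d2,40), E(d3,29), C(d1,11)
D→slot 2; A→slot 1; B skipped; F skipped; E→slot 3; C skipped.
Profit = 53 + 54 + 29 = 136

136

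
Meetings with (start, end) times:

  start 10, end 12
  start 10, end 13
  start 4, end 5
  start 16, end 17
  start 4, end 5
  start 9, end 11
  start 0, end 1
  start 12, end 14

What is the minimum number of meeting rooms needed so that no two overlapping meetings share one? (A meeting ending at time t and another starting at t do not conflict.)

3

Count concurrent intervals with a sweep; the peak is the room count.
starts: [0, 4, 4, 9, 10, 10, 12, 16]
ends:   [1, 5, 5, 11, 12, 13, 14, 17]
s0→1 e1→0 s4→1 s4→2 e5→1 e5→0 s9→1 s10→2 s10→3  — peak 3.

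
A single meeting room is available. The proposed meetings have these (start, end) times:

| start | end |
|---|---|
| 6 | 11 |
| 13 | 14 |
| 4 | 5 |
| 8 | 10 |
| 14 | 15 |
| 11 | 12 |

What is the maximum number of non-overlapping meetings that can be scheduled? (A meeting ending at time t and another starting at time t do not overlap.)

Sort by end time and greedily take each interval whose start is ≥ the last chosen end.
By end time: (4,5), (8,10), (6,11), (11,12), (13,14), (14,15).
Pick (4,5); next start ≥ 5 → (8,10); next start ≥ 10 → (11,12); next start ≥ 12 → (13,14); next start ≥ 14 → (14,15).
Selected 5 meetings.

5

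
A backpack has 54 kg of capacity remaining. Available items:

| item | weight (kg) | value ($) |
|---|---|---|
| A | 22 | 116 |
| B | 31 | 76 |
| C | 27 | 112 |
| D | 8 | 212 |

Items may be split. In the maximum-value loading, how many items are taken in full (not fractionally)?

Sort by value per unit weight and fill in that order.
Order: D (212/8=26.50) > A (116/22=5.27) > C (112/27=4.15) > B (76/31=2.45)
Fill: take D (8 @ 212) → take A (22 @ 116) → take 24/27 of C → 99.56; 54/54 used.
2 item(s) taken whole; one partial (take 24/27 of C).

2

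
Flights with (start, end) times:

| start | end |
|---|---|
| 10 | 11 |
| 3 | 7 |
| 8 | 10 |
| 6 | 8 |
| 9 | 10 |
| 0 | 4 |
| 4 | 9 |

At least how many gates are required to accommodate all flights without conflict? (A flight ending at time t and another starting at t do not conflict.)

3

Count concurrent intervals with a sweep; the peak is the room count.
starts: [0, 3, 4, 6, 8, 9, 10]
ends:   [4, 7, 8, 9, 10, 10, 11]
s0→1 s3→2 e4→1 s4→2 s6→3  — peak 3.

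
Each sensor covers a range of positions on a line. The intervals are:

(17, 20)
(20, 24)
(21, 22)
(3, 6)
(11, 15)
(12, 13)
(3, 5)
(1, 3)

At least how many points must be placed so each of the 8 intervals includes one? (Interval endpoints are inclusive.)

4

Process intervals by earliest right end; each time one isn't hit yet, stab at its right endpoint.
By right end: [1,3]  [3,5]  [3,6]  [12,13]  [11,15]  [17,20]  [21,22]  [20,24]
[1,3] uncovered → point at 3; [12,13] uncovered → point at 13; [17,20] uncovered → point at 20; [21,22] uncovered → point at 22.
Points: 3, 13, 20, 22 (4 total).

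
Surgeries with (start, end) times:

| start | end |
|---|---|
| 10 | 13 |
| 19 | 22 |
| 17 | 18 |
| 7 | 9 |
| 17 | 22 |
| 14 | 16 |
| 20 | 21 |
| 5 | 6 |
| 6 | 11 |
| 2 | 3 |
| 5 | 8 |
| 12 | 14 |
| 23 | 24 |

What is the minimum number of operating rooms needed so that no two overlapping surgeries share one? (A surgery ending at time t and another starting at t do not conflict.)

3

The answer is the maximum number of intervals overlapping at any instant.
starts: [2, 5, 5, 6, 7, 10, 12, 14, 17, 17, 19, 20, 23]
ends:   [3, 6, 8, 9, 11, 13, 14, 16, 18, 21, 22, 22, 24]
s2→1 e3→0 s5→1 s5→2 e6→1 s6→2 s7→3  — peak 3.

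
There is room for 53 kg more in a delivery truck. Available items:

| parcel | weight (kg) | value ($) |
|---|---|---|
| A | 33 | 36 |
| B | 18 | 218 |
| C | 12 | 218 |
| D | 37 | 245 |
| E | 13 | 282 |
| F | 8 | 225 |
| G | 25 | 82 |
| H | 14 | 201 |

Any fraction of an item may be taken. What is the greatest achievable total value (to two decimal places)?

Sort by value per unit weight and fill in that order.
Order: F (225/8=28.12) > E (282/13=21.69) > C (218/12=18.17) > H (201/14=14.36) > B (218/18=12.11) > D (245/37=6.62) > G (82/25=3.28) > A (36/33=1.09)
Fill: take F (8 @ 225) → take E (13 @ 282) → take C (12 @ 218) → take H (14 @ 201) → take 6/18 of B → 72.67; 53/53 used.
Total value = 998.67

998.67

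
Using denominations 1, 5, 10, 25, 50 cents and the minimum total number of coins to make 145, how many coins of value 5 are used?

Use the largest denomination that fits, subtract, and repeat.
145 − 2×50→45 − 1×25→20 − 2×10→0
Count of 5: 0

0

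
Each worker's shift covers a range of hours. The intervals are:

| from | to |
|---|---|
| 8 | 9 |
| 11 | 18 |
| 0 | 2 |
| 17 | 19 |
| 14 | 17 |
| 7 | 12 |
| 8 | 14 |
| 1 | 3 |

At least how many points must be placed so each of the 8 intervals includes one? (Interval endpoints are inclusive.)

3

Process intervals by earliest right end; each time one isn't hit yet, stab at its right endpoint.
Sorted: [0,2] [1,3] [8,9] [7,12] [8,14] [14,17] [11,18] [17,19]
{[0,2],[1,3]} hit by 2; {[8,9],[7,12],[8,14]} hit by 9; {[14,17],[11,18],[17,19]} hit by 17.
Points: 2, 9, 17 (3 total).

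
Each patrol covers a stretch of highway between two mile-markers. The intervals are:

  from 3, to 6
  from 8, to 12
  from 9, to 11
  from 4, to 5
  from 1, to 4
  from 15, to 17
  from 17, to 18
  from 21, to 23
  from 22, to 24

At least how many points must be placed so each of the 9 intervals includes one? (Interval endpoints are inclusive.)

4

Process intervals by earliest right end; each time one isn't hit yet, stab at its right endpoint.
Sorted: [1,4] [4,5] [3,6] [9,11] [8,12] [15,17] [17,18] [21,23] [22,24]
{[1,4],[4,5],[3,6]} hit by 4; {[9,11],[8,12]} hit by 11; {[15,17],[17,18]} hit by 17; {[21,23],[22,24]} hit by 23.
Points: 4, 11, 17, 23 (4 total).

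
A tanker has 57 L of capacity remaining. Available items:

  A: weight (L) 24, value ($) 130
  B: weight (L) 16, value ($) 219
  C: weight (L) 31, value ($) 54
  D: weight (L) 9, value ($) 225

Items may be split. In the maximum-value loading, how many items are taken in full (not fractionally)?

3

Sort by value per unit weight and fill in that order.
Order: D (225/9=25.00) > B (219/16=13.69) > A (130/24=5.42) > C (54/31=1.74)
Fill: take D (9 @ 225) → take B (16 @ 219) → take A (24 @ 130) → take 8/31 of C → 13.94; 57/57 used.
3 item(s) taken whole; one partial (take 8/31 of C).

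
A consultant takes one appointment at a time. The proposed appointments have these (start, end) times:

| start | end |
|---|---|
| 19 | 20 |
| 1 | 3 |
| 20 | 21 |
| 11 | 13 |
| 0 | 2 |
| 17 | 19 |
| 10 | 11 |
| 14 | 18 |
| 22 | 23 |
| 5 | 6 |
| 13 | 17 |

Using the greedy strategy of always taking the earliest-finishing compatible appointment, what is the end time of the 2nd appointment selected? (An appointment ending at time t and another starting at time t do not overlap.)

6

Sorted by end: (0,2)  (1,3)  (5,6)  (10,11)  (11,13)  (13,17)  (14,18)  (17,19)  (19,20)  (20,21)  (22,23)
take (0,2); take (5,6); take (10,11); take (11,13); take (13,17); take (17,19); take (19,20); take (20,21); take (22,23).
Selected: (0,2) (5,6) (10,11) (11,13) (13,17) (17,19) (19,20) (20,21) (22,23)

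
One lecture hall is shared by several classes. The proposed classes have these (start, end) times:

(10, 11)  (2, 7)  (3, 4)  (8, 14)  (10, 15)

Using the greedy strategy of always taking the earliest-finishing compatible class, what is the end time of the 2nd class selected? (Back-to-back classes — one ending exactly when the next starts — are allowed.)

Greedy by earliest finish: after sorting by end time, pick each interval compatible with the last pick.
Sorted by end: (3,4)  (2,7)  (10,11)  (8,14)  (10,15)
take (3,4); skip (2,7); take (10,11); skip (10,15).
Selected: (3,4) (10,11)

11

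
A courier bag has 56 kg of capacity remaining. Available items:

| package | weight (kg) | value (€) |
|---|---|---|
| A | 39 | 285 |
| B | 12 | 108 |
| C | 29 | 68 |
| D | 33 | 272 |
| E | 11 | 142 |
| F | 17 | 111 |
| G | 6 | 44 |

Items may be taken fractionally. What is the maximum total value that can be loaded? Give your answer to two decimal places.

Order: E (142/11=12.91) > B (108/12=9.00) > D (272/33=8.24) > G (44/6=7.33) > A (285/39=7.31) > F (111/17=6.53) > C (68/29=2.34)
Fill: take E (11 @ 142) → take B (12 @ 108) → take D (33 @ 272); 56/56 used.
Total value = 522.00

522.00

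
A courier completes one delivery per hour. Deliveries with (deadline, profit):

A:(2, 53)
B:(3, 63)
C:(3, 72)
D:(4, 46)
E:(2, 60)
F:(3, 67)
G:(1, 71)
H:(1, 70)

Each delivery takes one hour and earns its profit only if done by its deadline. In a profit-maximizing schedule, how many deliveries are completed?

Take jobs in profit order; each goes to the latest open slot no later than its deadline.
Profit order: C=72 G=71 H=70 F=67 B=63 E=60 A=53 D=46
Assign: C→slot 3, G→slot 1, H skipped, F→slot 2, B skipped, E skipped, A skipped, D→slot 4.
Slots: [1:G] [2:F] [3:C] [4:D]
4 of 8 scheduled.

4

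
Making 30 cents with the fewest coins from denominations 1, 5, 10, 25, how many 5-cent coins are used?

30 − 1×25→5 − 1×5→0
Count of 5: 1

1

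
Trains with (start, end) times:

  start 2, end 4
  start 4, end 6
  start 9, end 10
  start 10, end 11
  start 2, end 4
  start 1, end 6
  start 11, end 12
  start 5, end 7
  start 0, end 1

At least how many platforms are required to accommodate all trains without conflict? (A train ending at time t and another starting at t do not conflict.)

3

Count concurrent intervals with a sweep; the peak is the room count.
Events (time:±→running): 0:+→1 1:-→0 1:+→1 2:+→2 2:+→3 … peak 3.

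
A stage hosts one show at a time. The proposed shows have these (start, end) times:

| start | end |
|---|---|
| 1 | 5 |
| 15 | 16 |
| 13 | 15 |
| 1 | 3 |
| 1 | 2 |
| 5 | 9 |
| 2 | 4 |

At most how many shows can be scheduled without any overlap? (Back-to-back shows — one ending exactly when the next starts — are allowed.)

Greedy by earliest finish: after sorting by end time, pick each interval compatible with the last pick.
By end time: (1,2), (1,3), (2,4), (1,5), (5,9), (13,15), (15,16).
Pick (1,2); next start ≥ 2 → (2,4); next start ≥ 4 → (5,9); next start ≥ 9 → (13,15); next start ≥ 15 → (15,16).
Selected 5 shows.

5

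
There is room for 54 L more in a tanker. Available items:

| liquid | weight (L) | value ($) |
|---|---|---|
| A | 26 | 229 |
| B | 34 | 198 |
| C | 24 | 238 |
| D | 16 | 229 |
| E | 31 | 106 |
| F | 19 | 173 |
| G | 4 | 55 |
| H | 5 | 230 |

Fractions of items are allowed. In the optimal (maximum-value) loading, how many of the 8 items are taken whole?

Order: H (230/5=46.00) > D (229/16=14.31) > G (55/4=13.75) > C (238/24=9.92) > F (173/19=9.11) > A (229/26=8.81) > B (198/34=5.82) > E (106/31=3.42)
Fill: take H (5 @ 230) → take D (16 @ 229) → take G (4 @ 55) → take C (24 @ 238) → take 5/19 of F → 45.53; 54/54 used.
4 item(s) taken whole; one partial (take 5/19 of F).

4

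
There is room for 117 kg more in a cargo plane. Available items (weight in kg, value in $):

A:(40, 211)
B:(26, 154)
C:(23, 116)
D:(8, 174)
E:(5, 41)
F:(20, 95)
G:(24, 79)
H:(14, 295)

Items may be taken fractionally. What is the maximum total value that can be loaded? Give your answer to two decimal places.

995.75

Sort by value per unit weight and fill in that order.
Ratios (sorted): D 21.75, H 21.07, E 8.20, B 5.92, A 5.28, C 5.04, F 4.75, G 3.29
take D (8 @ 174); take H (14 @ 295); take E (5 @ 41); take B (26 @ 154); take A (40 @ 211); take C (23 @ 116); take 1/20 of F → 4.75. Capacity used 117/117.
Total value = 995.75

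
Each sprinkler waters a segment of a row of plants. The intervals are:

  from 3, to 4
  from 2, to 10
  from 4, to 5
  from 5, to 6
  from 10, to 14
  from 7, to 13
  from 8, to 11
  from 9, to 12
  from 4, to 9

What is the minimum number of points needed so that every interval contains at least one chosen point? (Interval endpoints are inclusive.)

3

Sort by right endpoint; whenever an interval is uncovered, place a point at its right end.
Sorted: [3,4] [4,5] [5,6] [4,9] [2,10] [8,11] [9,12] [7,13] [10,14]
{[3,4],[4,5]} hit by 4; {[5,6],[4,9],[2,10]} hit by 6; {[8,11],[9,12],[7,13],[10,14]} hit by 11.
Points: 4, 6, 11 (3 total).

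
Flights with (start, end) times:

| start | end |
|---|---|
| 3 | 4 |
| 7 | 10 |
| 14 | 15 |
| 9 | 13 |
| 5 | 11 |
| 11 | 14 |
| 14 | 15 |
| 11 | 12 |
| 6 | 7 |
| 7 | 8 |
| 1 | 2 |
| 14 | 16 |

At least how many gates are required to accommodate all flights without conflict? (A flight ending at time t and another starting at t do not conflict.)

3

starts: [1, 3, 5, 6, 7, 7, 9, 11, 11, 14, 14, 14]
ends:   [2, 4, 7, 8, 10, 11, 12, 13, 14, 15, 15, 16]
s1→1 e2→0 s3→1 e4→0 s5→1 s6→2 e7→1 s7→2 s7→3  — peak 3.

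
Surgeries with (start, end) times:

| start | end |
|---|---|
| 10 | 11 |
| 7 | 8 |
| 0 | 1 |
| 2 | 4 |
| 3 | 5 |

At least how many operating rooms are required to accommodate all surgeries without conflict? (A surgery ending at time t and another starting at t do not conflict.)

starts: [0, 2, 3, 7, 10]
ends:   [1, 4, 5, 8, 11]
s0→1 e1→0 s2→1 s3→2  — peak 2.

2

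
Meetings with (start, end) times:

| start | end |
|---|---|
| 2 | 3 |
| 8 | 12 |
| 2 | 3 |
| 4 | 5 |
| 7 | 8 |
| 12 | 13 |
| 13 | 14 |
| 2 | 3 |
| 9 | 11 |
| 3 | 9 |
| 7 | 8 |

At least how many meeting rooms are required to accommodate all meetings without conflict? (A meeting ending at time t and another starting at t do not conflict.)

starts: [2, 2, 2, 3, 4, 7, 7, 8, 9, 12, 13]
ends:   [3, 3, 3, 5, 8, 8, 9, 11, 12, 13, 14]
s2→1 s2→2 s2→3  — peak 3.

3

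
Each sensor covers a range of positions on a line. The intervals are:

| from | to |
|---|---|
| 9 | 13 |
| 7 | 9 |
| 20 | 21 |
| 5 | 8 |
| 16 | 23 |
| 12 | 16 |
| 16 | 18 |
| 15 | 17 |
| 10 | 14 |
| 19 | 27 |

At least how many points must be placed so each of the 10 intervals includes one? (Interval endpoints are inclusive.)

4

Sort by right endpoint; whenever an interval is uncovered, place a point at its right end.
By right end: [5,8]  [7,9]  [9,13]  [10,14]  [12,16]  [15,17]  [16,18]  [20,21]  [16,23]  [19,27]
[5,8] uncovered → point at 8; [9,13] uncovered → point at 13; [15,17] uncovered → point at 17; [20,21] uncovered → point at 21.
Points: 8, 13, 17, 21 (4 total).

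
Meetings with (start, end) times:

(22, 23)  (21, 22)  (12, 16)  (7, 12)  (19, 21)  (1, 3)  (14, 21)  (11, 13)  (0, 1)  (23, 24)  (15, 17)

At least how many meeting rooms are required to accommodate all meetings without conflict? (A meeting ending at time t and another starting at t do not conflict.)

3

The answer is the maximum number of intervals overlapping at any instant.
starts: [0, 1, 7, 11, 12, 14, 15, 19, 21, 22, 23]
ends:   [1, 3, 12, 13, 16, 17, 21, 21, 22, 23, 24]
s0→1 e1→0 s1→1 e3→0 s7→1 s11→2 e12→1 s12→2 e13→1 s14→2 s15→3  — peak 3.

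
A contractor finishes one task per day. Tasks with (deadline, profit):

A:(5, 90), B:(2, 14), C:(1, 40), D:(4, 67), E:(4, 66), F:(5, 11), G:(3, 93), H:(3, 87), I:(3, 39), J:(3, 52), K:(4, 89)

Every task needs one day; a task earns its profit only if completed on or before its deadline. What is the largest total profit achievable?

426

By profit: G(d3,93), A(d5,90), K(d4,89), H(d3,87), D(d4,67), E(d4,66), J(d3,52), C(d1,40), I(d3,39), B(d2,14), F(d5,11)
G→slot 3; A→slot 5; K→slot 4; H→slot 2; D→slot 1; E skipped; J skipped; C skipped; I skipped; B skipped; F skipped.
Profit = 67 + 87 + 93 + 89 + 90 = 426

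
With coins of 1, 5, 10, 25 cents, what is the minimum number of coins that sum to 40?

3

40 − 1×25→15 − 1×10→5 − 1×5→0
Total coins = 1 + 1 + 1 = 3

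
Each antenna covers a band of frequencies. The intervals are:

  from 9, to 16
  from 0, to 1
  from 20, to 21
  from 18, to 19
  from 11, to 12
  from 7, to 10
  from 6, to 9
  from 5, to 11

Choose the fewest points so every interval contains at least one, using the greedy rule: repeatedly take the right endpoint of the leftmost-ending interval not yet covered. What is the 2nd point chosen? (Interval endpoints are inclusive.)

Sort by right endpoint; whenever an interval is uncovered, place a point at its right end.
By right end: [0,1]  [6,9]  [7,10]  [5,11]  [11,12]  [9,16]  [18,19]  [20,21]
[0,1] uncovered → point at 1; [6,9] uncovered → point at 9; [11,12] uncovered → point at 12; [18,19] uncovered → point at 19; [20,21] uncovered → point at 21.
Points: 1, 9, 12, 19, 21 (5 total).

9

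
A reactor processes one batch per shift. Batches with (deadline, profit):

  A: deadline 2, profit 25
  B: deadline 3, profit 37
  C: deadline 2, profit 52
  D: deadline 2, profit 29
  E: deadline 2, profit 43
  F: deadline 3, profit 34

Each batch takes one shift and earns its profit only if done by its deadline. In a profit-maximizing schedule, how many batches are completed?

Take jobs in profit order; each goes to the latest open slot no later than its deadline.
Profit order: C=52 E=43 B=37 F=34 D=29 A=25
Assign: C→slot 2, E→slot 1, B→slot 3, F skipped, D skipped, A skipped.
Slots: [1:E] [2:C] [3:B]
3 of 6 scheduled.

3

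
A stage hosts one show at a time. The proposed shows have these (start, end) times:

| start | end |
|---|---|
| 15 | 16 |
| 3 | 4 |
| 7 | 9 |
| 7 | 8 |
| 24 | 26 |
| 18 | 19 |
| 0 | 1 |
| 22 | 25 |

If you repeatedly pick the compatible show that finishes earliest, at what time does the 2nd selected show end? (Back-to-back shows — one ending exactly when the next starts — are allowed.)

Greedy by earliest finish: after sorting by end time, pick each interval compatible with the last pick.
Sorted by end: (0,1)  (3,4)  (7,8)  (7,9)  (15,16)  (18,19)  (22,25)  (24,26)
take (0,1); take (3,4); take (7,8); take (15,16); take (18,19); take (22,25); skip (24,26).
Selected: (0,1) (3,4) (7,8) (15,16) (18,19) (22,25)

4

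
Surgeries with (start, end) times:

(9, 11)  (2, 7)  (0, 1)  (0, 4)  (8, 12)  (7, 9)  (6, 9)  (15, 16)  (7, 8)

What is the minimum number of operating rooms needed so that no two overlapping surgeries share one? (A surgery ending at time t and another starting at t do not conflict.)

Count concurrent intervals with a sweep; the peak is the room count.
starts: [0, 0, 2, 6, 7, 7, 8, 9, 15]
ends:   [1, 4, 7, 8, 9, 9, 11, 12, 16]
s0→1 s0→2 e1→1 s2→2 e4→1 s6→2 e7→1 s7→2 s7→3  — peak 3.

3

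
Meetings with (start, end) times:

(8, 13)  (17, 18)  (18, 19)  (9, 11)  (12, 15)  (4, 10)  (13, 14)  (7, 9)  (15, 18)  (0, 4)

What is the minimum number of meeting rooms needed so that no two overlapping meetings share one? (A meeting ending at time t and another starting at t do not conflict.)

starts: [0, 4, 7, 8, 9, 12, 13, 15, 17, 18]
ends:   [4, 9, 10, 11, 13, 14, 15, 18, 18, 19]
s0→1 e4→0 s4→1 s7→2 s8→3  — peak 3.

3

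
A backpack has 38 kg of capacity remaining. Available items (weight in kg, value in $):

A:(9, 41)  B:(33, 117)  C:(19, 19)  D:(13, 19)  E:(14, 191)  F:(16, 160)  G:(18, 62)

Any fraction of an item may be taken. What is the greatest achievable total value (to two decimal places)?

387.44

Sort by value per unit weight and fill in that order.
Ratios (sorted): E 13.64, F 10.00, A 4.56, B 3.55, G 3.44, D 1.46, C 1.00
take E (14 @ 191); take F (16 @ 160); take 8/9 of A → 36.44. Capacity used 38/38.
Total value = 387.44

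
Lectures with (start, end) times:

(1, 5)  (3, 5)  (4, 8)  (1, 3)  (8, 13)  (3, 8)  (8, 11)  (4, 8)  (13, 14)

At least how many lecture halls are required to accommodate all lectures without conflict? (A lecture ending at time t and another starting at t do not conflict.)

5

starts: [1, 1, 3, 3, 4, 4, 8, 8, 13]
ends:   [3, 5, 5, 8, 8, 8, 11, 13, 14]
s1→1 s1→2 e3→1 s3→2 s3→3 s4→4 s4→5  — peak 5.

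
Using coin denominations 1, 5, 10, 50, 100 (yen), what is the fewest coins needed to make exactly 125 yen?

Greedy: take as many of the largest coin as possible, then repeat with the remainder.
125 = 1×100 + 2×10 + 1×5
Total coins = 1 + 2 + 1 = 4

4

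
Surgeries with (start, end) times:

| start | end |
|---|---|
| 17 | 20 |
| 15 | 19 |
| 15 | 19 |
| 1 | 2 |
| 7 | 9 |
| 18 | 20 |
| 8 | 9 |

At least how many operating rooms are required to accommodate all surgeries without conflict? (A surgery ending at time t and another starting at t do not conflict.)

4

The answer is the maximum number of intervals overlapping at any instant.
Events (time:±→running): 1:+→1 2:-→0 7:+→1 8:+→2 9:-→1 9:-→0 15:+→1 15:+→2 17:+→3 18:+→4 … peak 4.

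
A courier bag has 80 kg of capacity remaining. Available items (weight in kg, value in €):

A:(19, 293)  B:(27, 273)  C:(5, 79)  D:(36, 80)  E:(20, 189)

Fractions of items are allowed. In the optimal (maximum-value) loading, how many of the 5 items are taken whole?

Sort by value per unit weight and fill in that order.
Order: C (79/5=15.80) > A (293/19=15.42) > B (273/27=10.11) > E (189/20=9.45) > D (80/36=2.22)
Fill: take C (5 @ 79) → take A (19 @ 293) → take B (27 @ 273) → take E (20 @ 189) → take 9/36 of D → 20.00; 80/80 used.
4 item(s) taken whole; one partial (take 9/36 of D).

4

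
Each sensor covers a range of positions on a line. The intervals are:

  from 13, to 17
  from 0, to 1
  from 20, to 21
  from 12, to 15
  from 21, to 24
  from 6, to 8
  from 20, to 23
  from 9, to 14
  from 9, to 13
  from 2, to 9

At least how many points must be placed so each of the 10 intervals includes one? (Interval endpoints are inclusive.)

4

Sort by right endpoint; whenever an interval is uncovered, place a point at its right end.
By right end: [0,1]  [6,8]  [2,9]  [9,13]  [9,14]  [12,15]  [13,17]  [20,21]  [20,23]  [21,24]
[0,1] uncovered → point at 1; [6,8] uncovered → point at 8; [9,13] uncovered → point at 13; [20,21] uncovered → point at 21.
Points: 1, 8, 13, 21 (4 total).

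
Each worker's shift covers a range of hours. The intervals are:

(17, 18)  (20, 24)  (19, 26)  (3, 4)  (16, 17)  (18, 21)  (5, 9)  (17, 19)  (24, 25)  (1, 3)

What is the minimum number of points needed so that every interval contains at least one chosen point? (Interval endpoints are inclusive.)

By right end: [1,3]  [3,4]  [5,9]  [16,17]  [17,18]  [17,19]  [18,21]  [20,24]  [24,25]  [19,26]
[1,3] uncovered → point at 3; [5,9] uncovered → point at 9; [16,17] uncovered → point at 17; [18,21] uncovered → point at 21; [24,25] uncovered → point at 25.
Points: 3, 9, 17, 21, 25 (5 total).

5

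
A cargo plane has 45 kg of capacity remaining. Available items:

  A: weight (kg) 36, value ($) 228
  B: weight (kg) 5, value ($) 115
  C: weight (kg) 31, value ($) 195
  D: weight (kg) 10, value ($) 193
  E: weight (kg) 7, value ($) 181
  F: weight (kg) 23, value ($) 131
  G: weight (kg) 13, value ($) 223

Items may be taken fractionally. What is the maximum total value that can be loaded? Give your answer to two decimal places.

775.33

Greedy by value/weight ratio, highest first.
Order: E (181/7=25.86) > B (115/5=23.00) > D (193/10=19.30) > G (223/13=17.15) > A (228/36=6.33) > C (195/31=6.29) > F (131/23=5.70)
Fill: take E (7 @ 181) → take B (5 @ 115) → take D (10 @ 193) → take G (13 @ 223) → take 10/36 of A → 63.33; 45/45 used.
Total value = 775.33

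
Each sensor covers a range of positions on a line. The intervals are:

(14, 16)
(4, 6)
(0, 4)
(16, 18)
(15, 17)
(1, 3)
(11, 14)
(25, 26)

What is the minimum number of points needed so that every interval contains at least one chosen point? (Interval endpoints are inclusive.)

Sort by right endpoint; whenever an interval is uncovered, place a point at its right end.
By right end: [1,3]  [0,4]  [4,6]  [11,14]  [14,16]  [15,17]  [16,18]  [25,26]
[1,3] uncovered → point at 3; [4,6] uncovered → point at 6; [11,14] uncovered → point at 14; [15,17] uncovered → point at 17; [25,26] uncovered → point at 26.
Points: 3, 6, 14, 17, 26 (5 total).

5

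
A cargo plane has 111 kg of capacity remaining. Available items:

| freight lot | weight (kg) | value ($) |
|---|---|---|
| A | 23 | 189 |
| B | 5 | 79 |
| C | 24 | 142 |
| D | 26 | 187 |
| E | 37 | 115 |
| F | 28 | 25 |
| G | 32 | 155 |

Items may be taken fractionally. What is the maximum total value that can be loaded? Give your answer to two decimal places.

Greedy by value/weight ratio, highest first.
Order: B (79/5=15.80) > A (189/23=8.22) > D (187/26=7.19) > C (142/24=5.92) > G (155/32=4.84) > E (115/37=3.11) > F (25/28=0.89)
Fill: take B (5 @ 79) → take A (23 @ 189) → take D (26 @ 187) → take C (24 @ 142) → take G (32 @ 155) → take 1/37 of E → 3.11; 111/111 used.
Total value = 755.11

755.11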